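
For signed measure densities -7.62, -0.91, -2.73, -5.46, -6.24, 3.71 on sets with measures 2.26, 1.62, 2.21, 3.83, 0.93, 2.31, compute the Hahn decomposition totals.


Step 1: Compute signed measure on each set:
  Set 1: -7.62 * 2.26 = -17.2212
  Set 2: -0.91 * 1.62 = -1.4742
  Set 3: -2.73 * 2.21 = -6.0333
  Set 4: -5.46 * 3.83 = -20.9118
  Set 5: -6.24 * 0.93 = -5.8032
  Set 6: 3.71 * 2.31 = 8.5701
Step 2: Total signed measure = (-17.2212) + (-1.4742) + (-6.0333) + (-20.9118) + (-5.8032) + (8.5701)
     = -42.8736
Step 3: Positive part mu+(X) = sum of positive contributions = 8.5701
Step 4: Negative part mu-(X) = |sum of negative contributions| = 51.4437


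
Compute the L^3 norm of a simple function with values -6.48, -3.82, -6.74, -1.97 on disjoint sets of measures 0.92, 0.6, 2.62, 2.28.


Step 1: Compute |f_i|^3 for each value:
  |-6.48|^3 = 272.097792
  |-3.82|^3 = 55.742968
  |-6.74|^3 = 306.182024
  |-1.97|^3 = 7.645373
Step 2: Multiply by measures and sum:
  272.097792 * 0.92 = 250.329969
  55.742968 * 0.6 = 33.445781
  306.182024 * 2.62 = 802.196903
  7.645373 * 2.28 = 17.43145
Sum = 250.329969 + 33.445781 + 802.196903 + 17.43145 = 1103.404103
Step 3: Take the p-th root:
||f||_3 = (1103.404103)^(1/3) = 10.333439


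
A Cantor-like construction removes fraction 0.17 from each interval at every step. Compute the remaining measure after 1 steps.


Step 1: At each step, fraction remaining = 1 - 0.17 = 0.83
Step 2: After 1 steps, measure = (0.83)^1
Step 3: Computing the power step by step:
  After step 1: 0.83
Result = 0.83


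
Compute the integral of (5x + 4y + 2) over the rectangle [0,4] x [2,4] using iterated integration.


By Fubini, integrate in x first, then y.
Step 1: Fix y, integrate over x in [0,4]:
  integral(5x + 4y + 2, x=0..4)
  = 5*(4^2 - 0^2)/2 + (4y + 2)*(4 - 0)
  = 40 + (4y + 2)*4
  = 40 + 16y + 8
  = 48 + 16y
Step 2: Integrate over y in [2,4]:
  integral(48 + 16y, y=2..4)
  = 48*2 + 16*(4^2 - 2^2)/2
  = 96 + 96
  = 192


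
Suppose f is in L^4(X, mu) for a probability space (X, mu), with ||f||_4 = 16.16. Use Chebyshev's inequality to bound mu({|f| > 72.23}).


Chebyshev/Markov inequality: mu(|f| > eps) <= (||f||_p / eps)^p
Step 1: ||f||_4 / eps = 16.16 / 72.23 = 0.22373
Step 2: Raise to power p = 4:
  (0.22373)^4 = 0.002506
Step 3: Therefore mu(|f| > 72.23) <= 0.002506


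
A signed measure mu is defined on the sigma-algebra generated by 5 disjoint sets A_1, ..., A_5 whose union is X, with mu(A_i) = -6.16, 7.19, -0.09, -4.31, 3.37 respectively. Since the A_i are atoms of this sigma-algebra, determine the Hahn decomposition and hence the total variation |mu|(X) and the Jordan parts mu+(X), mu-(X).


Step 1: Every measurable set is a union of atoms (the cells / points), so a Hahn decomposition is
  obtained by grouping atoms by sign: P = union of atoms with mu > 0, N = union of the remaining atoms.
  Atoms in P (indices): 2, 5;  atoms in N (indices): 1, 3, 4
  Positive values: 7.19, 3.37
  Negative values: -6.16, -0.09, -4.31
Step 2: mu+(X) = mu(P) = sum of positive atom values = 10.56
Step 3: mu-(X) = -mu(N) = sum of |negative atom values| = 10.56
Step 4: |mu|(X) = mu+(X) + mu-(X) = 10.56 + 10.56 = 21.12


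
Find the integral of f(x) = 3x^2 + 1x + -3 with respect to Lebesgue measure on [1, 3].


The Lebesgue integral of a Riemann-integrable function agrees with the Riemann integral.
Antiderivative F(x) = (3/3)x^3 + (1/2)x^2 + -3x
F(3) = (3/3)*3^3 + (1/2)*3^2 + -3*3
     = (3/3)*27 + (1/2)*9 + -3*3
     = 27 + 4.5 + -9
     = 22.5
F(1) = -1.5
Integral = F(3) - F(1) = 22.5 - -1.5 = 24


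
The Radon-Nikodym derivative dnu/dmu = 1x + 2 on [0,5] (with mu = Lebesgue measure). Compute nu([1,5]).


nu(A) = integral_A (dnu/dmu) dmu = integral_1^5 (1x + 2) dx
Step 1: Antiderivative F(x) = (1/2)x^2 + 2x
Step 2: F(5) = (1/2)*5^2 + 2*5 = 12.5 + 10 = 22.5
Step 3: F(1) = (1/2)*1^2 + 2*1 = 0.5 + 2 = 2.5
Step 4: nu([1,5]) = F(5) - F(1) = 22.5 - 2.5 = 20


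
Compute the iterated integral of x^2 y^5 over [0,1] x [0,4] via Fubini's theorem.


By Fubini's theorem, the double integral factors as a product of single integrals:
Step 1: integral_0^1 x^2 dx = [x^3/3] from 0 to 1
     = 1^3/3 = 0.333333
Step 2: integral_0^4 y^5 dy = [y^6/6] from 0 to 4
     = 4^6/6 = 682.666667
Step 3: Double integral = 0.333333 * 682.666667 = 227.555556


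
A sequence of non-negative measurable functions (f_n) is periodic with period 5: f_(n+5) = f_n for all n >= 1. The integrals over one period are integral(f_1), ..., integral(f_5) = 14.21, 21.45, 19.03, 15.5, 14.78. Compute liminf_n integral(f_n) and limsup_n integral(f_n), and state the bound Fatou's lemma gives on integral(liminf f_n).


The sequence (integral(f_n)) is periodic with period 5, repeating the values 14.21, 21.45, 19.03, 15.5, 14.78 indefinitely.
Step 1: For a periodic sequence, every tail (a_m, a_(m+1), ...) contains all 5 period values infinitely often.
Step 2: Hence inf of every tail = min of the period values = min(14.21, 21.45, 19.03, 15.5, 14.78) = 14.21.
        liminf_n integral(f_n) = sup over m of (inf of tail from m) = 14.21.
Step 3: Similarly sup of every tail = max of the period values = 21.45.
        limsup_n integral(f_n) = 21.45.
Step 4: Fatou's lemma: integral(liminf_n f_n) <= liminf_n integral(f_n) = 14.21.
        So the integral of the pointwise liminf is at most 14.21.


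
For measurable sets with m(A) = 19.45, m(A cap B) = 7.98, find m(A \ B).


m(A \ B) = m(A) - m(A n B)
= 19.45 - 7.98
= 11.47


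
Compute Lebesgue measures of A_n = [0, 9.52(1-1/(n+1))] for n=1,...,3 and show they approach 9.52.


By continuity of measure from below: if A_n increases to A, then m(A_n) -> m(A).
Here A = [0, 9.52], so m(A) = 9.52
Step 1: a_1 = 9.52*(1 - 1/2) = 4.76, m(A_1) = 4.76
Step 2: a_2 = 9.52*(1 - 1/3) = 6.3467, m(A_2) = 6.3467
Step 3: a_3 = 9.52*(1 - 1/4) = 7.14, m(A_3) = 7.14
Limit: m(A_n) -> m([0,9.52]) = 9.52


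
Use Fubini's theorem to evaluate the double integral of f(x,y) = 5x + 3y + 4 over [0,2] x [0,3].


By Fubini, integrate in x first, then y.
Step 1: Fix y, integrate over x in [0,2]:
  integral(5x + 3y + 4, x=0..2)
  = 5*(2^2 - 0^2)/2 + (3y + 4)*(2 - 0)
  = 10 + (3y + 4)*2
  = 10 + 6y + 8
  = 18 + 6y
Step 2: Integrate over y in [0,3]:
  integral(18 + 6y, y=0..3)
  = 18*3 + 6*(3^2 - 0^2)/2
  = 54 + 27
  = 81


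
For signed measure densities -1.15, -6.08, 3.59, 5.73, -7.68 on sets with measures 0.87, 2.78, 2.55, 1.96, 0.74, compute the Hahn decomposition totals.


Step 1: Compute signed measure on each set:
  Set 1: -1.15 * 0.87 = -1.0005
  Set 2: -6.08 * 2.78 = -16.9024
  Set 3: 3.59 * 2.55 = 9.1545
  Set 4: 5.73 * 1.96 = 11.2308
  Set 5: -7.68 * 0.74 = -5.6832
Step 2: Total signed measure = (-1.0005) + (-16.9024) + (9.1545) + (11.2308) + (-5.6832)
     = -3.2008
Step 3: Positive part mu+(X) = sum of positive contributions = 20.3853
Step 4: Negative part mu-(X) = |sum of negative contributions| = 23.5861


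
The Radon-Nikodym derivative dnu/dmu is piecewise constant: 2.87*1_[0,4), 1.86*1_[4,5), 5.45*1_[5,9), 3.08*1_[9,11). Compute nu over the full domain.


Integrate each piece of the Radon-Nikodym derivative:
Step 1: integral_0^4 2.87 dx = 2.87*(4-0) = 2.87*4 = 11.48
Step 2: integral_4^5 1.86 dx = 1.86*(5-4) = 1.86*1 = 1.86
Step 3: integral_5^9 5.45 dx = 5.45*(9-5) = 5.45*4 = 21.8
Step 4: integral_9^11 3.08 dx = 3.08*(11-9) = 3.08*2 = 6.16
Total: 11.48 + 1.86 + 21.8 + 6.16 = 41.3


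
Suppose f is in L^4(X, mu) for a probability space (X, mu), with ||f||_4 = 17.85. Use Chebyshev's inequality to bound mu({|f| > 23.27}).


Chebyshev/Markov inequality: mu(|f| > eps) <= (||f||_p / eps)^p
Step 1: ||f||_4 / eps = 17.85 / 23.27 = 0.767082
Step 2: Raise to power p = 4:
  (0.767082)^4 = 0.346232
Step 3: Therefore mu(|f| > 23.27) <= 0.346232


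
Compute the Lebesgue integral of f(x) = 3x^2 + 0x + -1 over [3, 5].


The Lebesgue integral of a Riemann-integrable function agrees with the Riemann integral.
Antiderivative F(x) = (3/3)x^3 + (0/2)x^2 + -1x
F(5) = (3/3)*5^3 + (0/2)*5^2 + -1*5
     = (3/3)*125 + (0/2)*25 + -1*5
     = 125 + 0.0 + -5
     = 120
F(3) = 24
Integral = F(5) - F(3) = 120 - 24 = 96


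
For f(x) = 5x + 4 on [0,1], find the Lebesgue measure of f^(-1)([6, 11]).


f^(-1)([6, 11]) = {x : 6 <= 5x + 4 <= 11}
Solving: (6 - 4)/5 <= x <= (11 - 4)/5
= [0.4, 1.4]
Intersecting with [0,1]: [0.4, 1]
Measure = 1 - 0.4 = 0.6


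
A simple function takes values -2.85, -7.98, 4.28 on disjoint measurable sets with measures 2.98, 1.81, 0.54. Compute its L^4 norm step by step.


Step 1: Compute |f_i|^4 for each value:
  |-2.85|^4 = 65.975006
  |-7.98|^4 = 4055.193344
  |4.28|^4 = 335.563779
Step 2: Multiply by measures and sum:
  65.975006 * 2.98 = 196.605519
  4055.193344 * 1.81 = 7339.899953
  335.563779 * 0.54 = 181.20444
Sum = 196.605519 + 7339.899953 + 181.20444 = 7717.709912
Step 3: Take the p-th root:
||f||_4 = (7717.709912)^(1/4) = 9.37286


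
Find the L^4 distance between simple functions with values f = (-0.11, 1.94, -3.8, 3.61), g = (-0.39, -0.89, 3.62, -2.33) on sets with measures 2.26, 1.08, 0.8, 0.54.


Step 1: Compute differences f_i - g_i:
  -0.11 - -0.39 = 0.28
  1.94 - -0.89 = 2.83
  -3.8 - 3.62 = -7.42
  3.61 - -2.33 = 5.94
Step 2: Compute |diff|^4 * measure for each set:
  |0.28|^4 * 2.26 = 0.006147 * 2.26 = 0.013891
  |2.83|^4 * 1.08 = 64.142479 * 1.08 = 69.273878
  |-7.42|^4 * 0.8 = 3031.207181 * 0.8 = 2424.965745
  |5.94|^4 * 0.54 = 1244.932429 * 0.54 = 672.263512
Step 3: Sum = 3166.517025
Step 4: ||f-g||_4 = (3166.517025)^(1/4) = 7.501454


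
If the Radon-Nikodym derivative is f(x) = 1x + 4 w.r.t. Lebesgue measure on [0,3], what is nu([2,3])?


nu(A) = integral_A (dnu/dmu) dmu = integral_2^3 (1x + 4) dx
Step 1: Antiderivative F(x) = (1/2)x^2 + 4x
Step 2: F(3) = (1/2)*3^2 + 4*3 = 4.5 + 12 = 16.5
Step 3: F(2) = (1/2)*2^2 + 4*2 = 2 + 8 = 10
Step 4: nu([2,3]) = F(3) - F(2) = 16.5 - 10 = 6.5


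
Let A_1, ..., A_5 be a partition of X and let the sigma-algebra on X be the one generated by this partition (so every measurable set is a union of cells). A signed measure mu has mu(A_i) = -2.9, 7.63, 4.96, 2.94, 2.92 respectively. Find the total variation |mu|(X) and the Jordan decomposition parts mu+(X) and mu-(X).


Step 1: Every measurable set is a union of atoms (the cells / points), so a Hahn decomposition is
  obtained by grouping atoms by sign: P = union of atoms with mu > 0, N = union of the remaining atoms.
  Atoms in P (indices): 2, 3, 4, 5;  atoms in N (indices): 1
  Positive values: 7.63, 4.96, 2.94, 2.92
  Negative values: -2.9
Step 2: mu+(X) = mu(P) = sum of positive atom values = 18.45
Step 3: mu-(X) = -mu(N) = sum of |negative atom values| = 2.9
Step 4: |mu|(X) = mu+(X) + mu-(X) = 18.45 + 2.9 = 21.35


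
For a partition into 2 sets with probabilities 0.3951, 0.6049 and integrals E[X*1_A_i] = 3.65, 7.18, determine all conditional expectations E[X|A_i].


For each cell A_i: E[X|A_i] = E[X*1_A_i] / P(A_i)
Step 1: E[X|A_1] = 3.65 / 0.3951 = 9.238168
Step 2: E[X|A_2] = 7.18 / 0.6049 = 11.869731
Verification: E[X] = sum E[X*1_A_i] = 3.65 + 7.18 = 10.83


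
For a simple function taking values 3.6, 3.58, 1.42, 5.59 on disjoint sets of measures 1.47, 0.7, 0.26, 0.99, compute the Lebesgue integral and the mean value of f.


Step 1: Integral = sum(value_i * measure_i)
= 3.6*1.47 + 3.58*0.7 + 1.42*0.26 + 5.59*0.99
= 5.292 + 2.506 + 0.3692 + 5.5341
= 13.7013
Step 2: Total measure of domain = 1.47 + 0.7 + 0.26 + 0.99 = 3.42
Step 3: Average value = 13.7013 / 3.42 = 4.006228


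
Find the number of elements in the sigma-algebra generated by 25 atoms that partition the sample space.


Each element of the sigma-algebra is a union of some subset of the 25 atoms.
The number of such subsets is 2^25 = 33554432.


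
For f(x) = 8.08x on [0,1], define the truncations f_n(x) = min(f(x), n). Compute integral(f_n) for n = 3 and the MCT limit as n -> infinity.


f(x) = 8.08x on [0,1]; f_n(x) = min(8.08x, n). At n = 3:
Step 1: f(x) reaches 3 at x = 3/8.08 = 0.371287
Step 2: integral(f_3) = integral(8.08x, 0, 0.371287) + integral(3, 0.371287, 1)
       = 8.08*0.371287^2/2 + 3*(1 - 0.371287)
       = 0.556931 + 1.886139
       = 2.443069
Step 3: As n -> infinity, f_n increases to f, so by MCT integral(f_n) -> integral(f) = 8.08/2 = 4.04.
Convergence: integral(f_3) = 2.443069 -> 4.04 as n -> infinity


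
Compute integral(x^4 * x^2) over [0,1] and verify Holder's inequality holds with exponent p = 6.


Step 1: Exact integral of f*g = integral(x^6, 0, 1) = 1/7
     = 0.142857
Step 2: Holder bound with p=6, q=1.2:
  ||f||_p = (integral x^24 dx)^(1/6) = (1/25)^(1/6) = 0.584804
  ||g||_q = (integral x^2.4 dx)^(1/1.2) = (1/3.4)^(1/1.2) = 0.360662
Step 3: Holder bound = ||f||_p * ||g||_q = 0.584804 * 0.360662 = 0.210917
Verification: 0.142857 <= 0.210917 (Holder holds)


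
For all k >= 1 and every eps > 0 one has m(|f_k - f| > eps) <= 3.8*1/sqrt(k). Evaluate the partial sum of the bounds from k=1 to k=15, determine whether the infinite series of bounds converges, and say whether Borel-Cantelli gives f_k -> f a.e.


Step 1: List the terms 3.8*1/sqrt(k) for k = 1 to 15:
  k=1: 3.8
  k=2: 2.687006
  k=3: 2.193931
  k=4: 1.9
  k=5: 1.699412
  k=6: 1.551344
  k=7: 1.436265
  k=8: 1.343503
  k=9: 1.266667
  k=10: 1.201666
  k=11: 1.145743
  k=12: 1.096966
  k=13: 1.05393
  k=14: 1.015593
  k=15: 0.981156
Step 2: Partial sum = 3.8 + 2.687006 + 2.193931 + 1.9 + 1.699412 + 1.551344 + 1.436265 + 1.343503 + 1.266667 + 1.201666 + 1.145743 + 1.096966 + 1.05393 + 1.015593 + 0.981156
     = 24.37318
Step 3: The full series sum_(k>=1) 3.8*1/sqrt(k) diverges (p-series with p = 1/2 <= 1; a nonzero constant multiple of a divergent series diverges).
Step 4: The (first) Borel-Cantelli lemma requires a summable sequence of measures, so it does not apply here;
        from this bound alone no conclusion about a.e. convergence can be drawn (convergence in measure still
        gives an a.e.-convergent subsequence, but not a.e. convergence of the whole sequence).
Conclusion: series diverges; Borel-Cantelli is inconclusive about a.e. convergence of f_k.


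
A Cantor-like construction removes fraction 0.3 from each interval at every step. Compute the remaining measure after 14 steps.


Step 1: At each step, fraction remaining = 1 - 0.3 = 0.7
Step 2: After 14 steps, measure = (0.7)^14
Result = 0.006782


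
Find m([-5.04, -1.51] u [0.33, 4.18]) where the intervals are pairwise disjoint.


For pairwise disjoint intervals, m(union) = sum of lengths.
= (-1.51 - -5.04) + (4.18 - 0.33)
= 3.53 + 3.85
= 7.38


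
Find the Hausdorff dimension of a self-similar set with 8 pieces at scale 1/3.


For a self-similar set with N copies scaled by 1/r:
dim_H = log(N)/log(r) = log(8)/log(3)
= 2.079442/1.098612
= 1.892789


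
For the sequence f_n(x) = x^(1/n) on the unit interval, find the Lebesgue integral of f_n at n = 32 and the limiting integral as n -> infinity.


At n = 32: f_32(x) = x^(1/32).
Step 1: integral(x^(1/32), 0, 1) = [x^(1/32+1) / (1/32+1)] from 0 to 1
     = 1 / (1/32 + 1) = 1 / ((32+1)/32) = 32/(32+1)
     = 32/33 = 0.969697
Step 2: As n -> infinity, f_n(x) = x^(1/n) -> 1 for x in (0,1], and f_n is increasing in n.
By MCT, lim_n integral(f_n) = integral(lim_n f_n) = integral(1, 0, 1) = 1.
Step 3: Verify convergence: 32/33 = 0.969697 -> 1


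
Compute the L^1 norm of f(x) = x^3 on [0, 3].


Step 1: ||f||_1 = (integral_0^3 |x^3|^1 dx)^(1/1)
     = (integral_0^3 x^3 dx)^(1/1)
Step 2: integral_0^3 x^3 dx = [x^4/(4)] from 0 to 3 = 3^4/4
     = 81/4 = 20.25
Step 3: ||f||_1 = (20.25)^(1/1) = 20.25


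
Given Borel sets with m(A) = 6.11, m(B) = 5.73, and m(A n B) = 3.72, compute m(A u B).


By inclusion-exclusion: m(A u B) = m(A) + m(B) - m(A n B)
= 6.11 + 5.73 - 3.72
= 8.12


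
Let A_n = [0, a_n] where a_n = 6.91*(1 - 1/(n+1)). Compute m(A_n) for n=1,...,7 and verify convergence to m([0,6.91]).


By continuity of measure from below: if A_n increases to A, then m(A_n) -> m(A).
Here A = [0, 6.91], so m(A) = 6.91
Step 1: a_1 = 6.91*(1 - 1/2) = 3.455, m(A_1) = 3.455
Step 2: a_2 = 6.91*(1 - 1/3) = 4.6067, m(A_2) = 4.6067
Step 3: a_3 = 6.91*(1 - 1/4) = 5.1825, m(A_3) = 5.1825
Step 4: a_4 = 6.91*(1 - 1/5) = 5.528, m(A_4) = 5.528
Step 5: a_5 = 6.91*(1 - 1/6) = 5.7583, m(A_5) = 5.7583
Step 6: a_6 = 6.91*(1 - 1/7) = 5.9229, m(A_6) = 5.9229
Step 7: a_7 = 6.91*(1 - 1/8) = 6.0463, m(A_7) = 6.0463
Limit: m(A_n) -> m([0,6.91]) = 6.91


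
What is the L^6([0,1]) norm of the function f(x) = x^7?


Step 1: ||f||_6 = (integral_0^1 |x^7|^6 dx)^(1/6)
     = (integral_0^1 x^42 dx)^(1/6)
Step 2: integral_0^1 x^42 dx = [x^43/(43)] from 0 to 1 = 1^43/43
     = 1/43 = 0.023256
Step 3: ||f||_6 = (0.023256)^(1/6) = 0.534263


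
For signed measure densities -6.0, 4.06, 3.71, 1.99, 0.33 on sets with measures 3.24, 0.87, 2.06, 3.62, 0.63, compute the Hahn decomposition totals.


Step 1: Compute signed measure on each set:
  Set 1: -6.0 * 3.24 = -19.44
  Set 2: 4.06 * 0.87 = 3.5322
  Set 3: 3.71 * 2.06 = 7.6426
  Set 4: 1.99 * 3.62 = 7.2038
  Set 5: 0.33 * 0.63 = 0.2079
Step 2: Total signed measure = (-19.44) + (3.5322) + (7.6426) + (7.2038) + (0.2079)
     = -0.8535
Step 3: Positive part mu+(X) = sum of positive contributions = 18.5865
Step 4: Negative part mu-(X) = |sum of negative contributions| = 19.44


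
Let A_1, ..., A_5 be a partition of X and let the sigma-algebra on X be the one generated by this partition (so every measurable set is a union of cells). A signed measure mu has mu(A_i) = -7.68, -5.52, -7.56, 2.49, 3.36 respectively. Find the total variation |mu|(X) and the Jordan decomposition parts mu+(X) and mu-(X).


Step 1: Every measurable set is a union of atoms (the cells / points), so a Hahn decomposition is
  obtained by grouping atoms by sign: P = union of atoms with mu > 0, N = union of the remaining atoms.
  Atoms in P (indices): 4, 5;  atoms in N (indices): 1, 2, 3
  Positive values: 2.49, 3.36
  Negative values: -7.68, -5.52, -7.56
Step 2: mu+(X) = mu(P) = sum of positive atom values = 5.85
Step 3: mu-(X) = -mu(N) = sum of |negative atom values| = 20.76
Step 4: |mu|(X) = mu+(X) + mu-(X) = 5.85 + 20.76 = 26.61


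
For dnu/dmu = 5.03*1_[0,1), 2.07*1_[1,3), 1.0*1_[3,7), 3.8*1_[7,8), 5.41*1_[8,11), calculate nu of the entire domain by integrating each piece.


Integrate each piece of the Radon-Nikodym derivative:
Step 1: integral_0^1 5.03 dx = 5.03*(1-0) = 5.03*1 = 5.03
Step 2: integral_1^3 2.07 dx = 2.07*(3-1) = 2.07*2 = 4.14
Step 3: integral_3^7 1.0 dx = 1.0*(7-3) = 1.0*4 = 4
Step 4: integral_7^8 3.8 dx = 3.8*(8-7) = 3.8*1 = 3.8
Step 5: integral_8^11 5.41 dx = 5.41*(11-8) = 5.41*3 = 16.23
Total: 5.03 + 4.14 + 4 + 3.8 + 16.23 = 33.2


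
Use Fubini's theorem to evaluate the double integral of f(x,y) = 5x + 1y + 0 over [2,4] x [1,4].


By Fubini, integrate in x first, then y.
Step 1: Fix y, integrate over x in [2,4]:
  integral(5x + 1y + 0, x=2..4)
  = 5*(4^2 - 2^2)/2 + (1y + 0)*(4 - 2)
  = 30 + (1y + 0)*2
  = 30 + 2y + 0
  = 30 + 2y
Step 2: Integrate over y in [1,4]:
  integral(30 + 2y, y=1..4)
  = 30*3 + 2*(4^2 - 1^2)/2
  = 90 + 15
  = 105


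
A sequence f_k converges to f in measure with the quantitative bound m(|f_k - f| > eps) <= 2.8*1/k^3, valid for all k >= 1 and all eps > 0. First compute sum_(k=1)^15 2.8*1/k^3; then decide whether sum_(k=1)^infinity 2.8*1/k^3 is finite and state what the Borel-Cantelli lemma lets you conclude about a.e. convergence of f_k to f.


Step 1: List the terms 2.8*1/k^3 for k = 1 to 15:
  k=1: 2.8
  k=2: 0.35
  k=3: 0.103704
  k=4: 0.04375
  k=5: 0.0224
  k=6: 0.012963
  k=7: 0.008163
  k=8: 0.005469
  k=9: 0.003841
  k=10: 0.0028
  k=11: 0.002104
  k=12: 0.00162
  k=13: 0.001274
  k=14: 0.00102
  k=15: 8.296296e-04
Step 2: Partial sum = 2.8 + 0.35 + 0.103704 + 0.04375 + 0.0224 + 0.012963 + 0.008163 + 0.005469 + 0.003841 + 0.0028 + 0.002104 + 0.00162 + 0.001274 + 0.00102 + 8.296296e-04
     = 3.359938
Step 3: The full series sum_(k>=1) 2.8*1/k^3 converges (p-series with p = 3 > 1; a constant multiple of a convergent series converges).
Step 4: Fix eps > 0. Since sum_k m(|f_k - f| > eps) < infinity, the Borel-Cantelli lemma gives
        m(limsup_k {|f_k - f| > eps}) = 0, i.e. for a.e. x, |f_k(x) - f(x)| <= eps for all large k.
        Applying this with eps = 1/j for j = 1, 2, ... and intersecting the countably many full-measure sets,
        for a.e. x we get limsup_k |f_k(x) - f(x)| <= 1/j for every j, hence f_k -> f almost everywhere.
Conclusion: series converges; Borel-Cantelli yields f_k -> f a.e.


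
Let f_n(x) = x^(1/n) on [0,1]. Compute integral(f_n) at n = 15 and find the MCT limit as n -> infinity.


At n = 15: f_15(x) = x^(1/15).
Step 1: integral(x^(1/15), 0, 1) = [x^(1/15+1) / (1/15+1)] from 0 to 1
     = 1 / (1/15 + 1) = 1 / ((15+1)/15) = 15/(15+1)
     = 15/16 = 0.9375
Step 2: As n -> infinity, f_n(x) = x^(1/n) -> 1 for x in (0,1], and f_n is increasing in n.
By MCT, lim_n integral(f_n) = integral(lim_n f_n) = integral(1, 0, 1) = 1.
Step 3: Verify convergence: 15/16 = 0.9375 -> 1


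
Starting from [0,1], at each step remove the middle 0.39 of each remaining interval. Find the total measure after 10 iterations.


Step 1: At each step, fraction remaining = 1 - 0.39 = 0.61
Step 2: After 10 steps, measure = (0.61)^10
Result = 0.007133


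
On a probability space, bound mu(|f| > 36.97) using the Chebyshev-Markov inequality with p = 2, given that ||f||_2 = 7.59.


Chebyshev/Markov inequality: mu(|f| > eps) <= (||f||_p / eps)^p
Step 1: ||f||_2 / eps = 7.59 / 36.97 = 0.205302
Step 2: Raise to power p = 2:
  (0.205302)^2 = 0.042149
Step 3: Therefore mu(|f| > 36.97) <= 0.042149


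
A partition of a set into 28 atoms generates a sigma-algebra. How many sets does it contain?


Each element of the sigma-algebra is a union of some subset of the 28 atoms.
The number of such subsets is 2^28 = 268435456.


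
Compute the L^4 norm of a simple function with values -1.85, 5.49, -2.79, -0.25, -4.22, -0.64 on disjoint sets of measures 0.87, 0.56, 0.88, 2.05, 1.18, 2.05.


Step 1: Compute |f_i|^4 for each value:
  |-1.85|^4 = 11.713506
  |5.49|^4 = 908.425628
  |-2.79|^4 = 60.592213
  |-0.25|^4 = 0.003906
  |-4.22|^4 = 317.139111
  |-0.64|^4 = 0.167772
Step 2: Multiply by measures and sum:
  11.713506 * 0.87 = 10.19075
  908.425628 * 0.56 = 508.718352
  60.592213 * 0.88 = 53.321147
  0.003906 * 2.05 = 0.008008
  317.139111 * 1.18 = 374.22415
  0.167772 * 2.05 = 0.343933
Sum = 10.19075 + 508.718352 + 53.321147 + 0.008008 + 374.22415 + 0.343933 = 946.806341
Step 3: Take the p-th root:
||f||_4 = (946.806341)^(1/4) = 5.547091


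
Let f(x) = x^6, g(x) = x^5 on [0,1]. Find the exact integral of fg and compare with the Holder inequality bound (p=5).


Step 1: Exact integral of f*g = integral(x^11, 0, 1) = 1/12
     = 0.083333
Step 2: Holder bound with p=5, q=1.25:
  ||f||_p = (integral x^30 dx)^(1/5) = (1/31)^(1/5) = 0.503185
  ||g||_q = (integral x^6.25 dx)^(1/1.25) = (1/7.25)^(1/1.25) = 0.204989
Step 3: Holder bound = ||f||_p * ||g||_q = 0.503185 * 0.204989 = 0.103147
Verification: 0.083333 <= 0.103147 (Holder holds)


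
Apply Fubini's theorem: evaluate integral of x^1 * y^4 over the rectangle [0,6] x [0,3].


By Fubini's theorem, the double integral factors as a product of single integrals:
Step 1: integral_0^6 x^1 dx = [x^2/2] from 0 to 6
     = 6^2/2 = 18
Step 2: integral_0^3 y^4 dy = [y^5/5] from 0 to 3
     = 3^5/5 = 48.6
Step 3: Double integral = 18 * 48.6 = 874.8


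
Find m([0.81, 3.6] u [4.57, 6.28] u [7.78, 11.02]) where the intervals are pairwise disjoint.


For pairwise disjoint intervals, m(union) = sum of lengths.
= (3.6 - 0.81) + (6.28 - 4.57) + (11.02 - 7.78)
= 2.79 + 1.71 + 3.24
= 7.74


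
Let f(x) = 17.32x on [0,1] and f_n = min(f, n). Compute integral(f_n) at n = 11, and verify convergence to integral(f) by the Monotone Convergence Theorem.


f(x) = 17.32x on [0,1]; f_n(x) = min(17.32x, n). At n = 11:
Step 1: f(x) reaches 11 at x = 11/17.32 = 0.635104
Step 2: integral(f_11) = integral(17.32x, 0, 0.635104) + integral(11, 0.635104, 1)
       = 17.32*0.635104^2/2 + 11*(1 - 0.635104)
       = 3.493072 + 4.013857
       = 7.506928
Step 3: As n -> infinity, f_n increases to f, so by MCT integral(f_n) -> integral(f) = 17.32/2 = 8.66.
Convergence: integral(f_11) = 7.506928 -> 8.66 as n -> infinity


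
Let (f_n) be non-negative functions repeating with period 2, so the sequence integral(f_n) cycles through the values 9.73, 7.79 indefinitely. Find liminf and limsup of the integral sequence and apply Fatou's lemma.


The sequence (integral(f_n)) is periodic with period 2, repeating the values 9.73, 7.79 indefinitely.
Step 1: For a periodic sequence, every tail (a_m, a_(m+1), ...) contains all 2 period values infinitely often.
Step 2: Hence inf of every tail = min of the period values = min(9.73, 7.79) = 7.79.
        liminf_n integral(f_n) = sup over m of (inf of tail from m) = 7.79.
Step 3: Similarly sup of every tail = max of the period values = 9.73.
        limsup_n integral(f_n) = 9.73.
Step 4: Fatou's lemma: integral(liminf_n f_n) <= liminf_n integral(f_n) = 7.79.
        So the integral of the pointwise liminf is at most 7.79.


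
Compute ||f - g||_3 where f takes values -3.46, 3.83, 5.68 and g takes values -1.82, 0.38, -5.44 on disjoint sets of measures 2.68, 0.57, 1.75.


Step 1: Compute differences f_i - g_i:
  -3.46 - -1.82 = -1.64
  3.83 - 0.38 = 3.45
  5.68 - -5.44 = 11.12
Step 2: Compute |diff|^3 * measure for each set:
  |-1.64|^3 * 2.68 = 4.410944 * 2.68 = 11.82133
  |3.45|^3 * 0.57 = 41.063625 * 0.57 = 23.406266
  |11.12|^3 * 1.75 = 1375.036928 * 1.75 = 2406.314624
Step 3: Sum = 2441.54222
Step 4: ||f-g||_3 = (2441.54222)^(1/3) = 13.465467


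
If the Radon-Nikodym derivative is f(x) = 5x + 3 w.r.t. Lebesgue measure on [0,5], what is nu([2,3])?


nu(A) = integral_A (dnu/dmu) dmu = integral_2^3 (5x + 3) dx
Step 1: Antiderivative F(x) = (5/2)x^2 + 3x
Step 2: F(3) = (5/2)*3^2 + 3*3 = 22.5 + 9 = 31.5
Step 3: F(2) = (5/2)*2^2 + 3*2 = 10 + 6 = 16
Step 4: nu([2,3]) = F(3) - F(2) = 31.5 - 16 = 15.5


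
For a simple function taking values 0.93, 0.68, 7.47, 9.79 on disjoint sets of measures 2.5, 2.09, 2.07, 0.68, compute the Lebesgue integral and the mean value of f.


Step 1: Integral = sum(value_i * measure_i)
= 0.93*2.5 + 0.68*2.09 + 7.47*2.07 + 9.79*0.68
= 2.325 + 1.4212 + 15.4629 + 6.6572
= 25.8663
Step 2: Total measure of domain = 2.5 + 2.09 + 2.07 + 0.68 = 7.34
Step 3: Average value = 25.8663 / 7.34 = 3.524019


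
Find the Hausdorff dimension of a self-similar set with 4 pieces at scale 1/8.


For a self-similar set with N copies scaled by 1/r:
dim_H = log(N)/log(r) = log(4)/log(8)
= 1.386294/2.079442
= 0.666667


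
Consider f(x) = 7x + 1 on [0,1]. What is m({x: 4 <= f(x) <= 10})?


f^(-1)([4, 10]) = {x : 4 <= 7x + 1 <= 10}
Solving: (4 - 1)/7 <= x <= (10 - 1)/7
= [0.428571, 1.285714]
Intersecting with [0,1]: [0.428571, 1]
Measure = 1 - 0.428571 = 0.571429


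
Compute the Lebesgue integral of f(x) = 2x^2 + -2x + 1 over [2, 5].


The Lebesgue integral of a Riemann-integrable function agrees with the Riemann integral.
Antiderivative F(x) = (2/3)x^3 + (-2/2)x^2 + 1x
F(5) = (2/3)*5^3 + (-2/2)*5^2 + 1*5
     = (2/3)*125 + (-2/2)*25 + 1*5
     = 83.333333 + -25 + 5
     = 63.333333
F(2) = 3.333333
Integral = F(5) - F(2) = 63.333333 - 3.333333 = 60


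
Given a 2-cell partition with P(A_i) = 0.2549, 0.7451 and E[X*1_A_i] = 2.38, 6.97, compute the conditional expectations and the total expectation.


For each cell A_i: E[X|A_i] = E[X*1_A_i] / P(A_i)
Step 1: E[X|A_1] = 2.38 / 0.2549 = 9.336995
Step 2: E[X|A_2] = 6.97 / 0.7451 = 9.354449
Verification: E[X] = sum E[X*1_A_i] = 2.38 + 6.97 = 9.35


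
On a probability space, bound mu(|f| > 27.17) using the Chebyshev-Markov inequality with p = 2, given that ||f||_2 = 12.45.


Chebyshev/Markov inequality: mu(|f| > eps) <= (||f||_p / eps)^p
Step 1: ||f||_2 / eps = 12.45 / 27.17 = 0.458226
Step 2: Raise to power p = 2:
  (0.458226)^2 = 0.209971
Step 3: Therefore mu(|f| > 27.17) <= 0.209971


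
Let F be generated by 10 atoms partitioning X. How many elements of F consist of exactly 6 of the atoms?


Each element of F is a union of some subset of the 10 atoms.
Elements that are unions of exactly 6 atoms correspond to 6-element subsets of the 10 atoms.
Count = C(10, 6) = 10! / (6! * 4!) = 210.


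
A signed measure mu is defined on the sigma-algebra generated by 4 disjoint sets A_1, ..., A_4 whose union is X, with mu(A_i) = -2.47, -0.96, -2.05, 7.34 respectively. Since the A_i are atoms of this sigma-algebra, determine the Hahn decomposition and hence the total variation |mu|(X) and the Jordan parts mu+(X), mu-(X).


Step 1: Every measurable set is a union of atoms (the cells / points), so a Hahn decomposition is
  obtained by grouping atoms by sign: P = union of atoms with mu > 0, N = union of the remaining atoms.
  Atoms in P (indices): 4;  atoms in N (indices): 1, 2, 3
  Positive values: 7.34
  Negative values: -2.47, -0.96, -2.05
Step 2: mu+(X) = mu(P) = sum of positive atom values = 7.34
Step 3: mu-(X) = -mu(N) = sum of |negative atom values| = 5.48
Step 4: |mu|(X) = mu+(X) + mu-(X) = 7.34 + 5.48 = 12.82


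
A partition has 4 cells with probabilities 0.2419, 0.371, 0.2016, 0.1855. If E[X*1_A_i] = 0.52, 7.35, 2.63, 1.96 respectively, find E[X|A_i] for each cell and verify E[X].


For each cell A_i: E[X|A_i] = E[X*1_A_i] / P(A_i)
Step 1: E[X|A_1] = 0.52 / 0.2419 = 2.149649
Step 2: E[X|A_2] = 7.35 / 0.371 = 19.811321
Step 3: E[X|A_3] = 2.63 / 0.2016 = 13.045635
Step 4: E[X|A_4] = 1.96 / 0.1855 = 10.566038
Verification: E[X] = sum E[X*1_A_i] = 0.52 + 7.35 + 2.63 + 1.96 = 12.46


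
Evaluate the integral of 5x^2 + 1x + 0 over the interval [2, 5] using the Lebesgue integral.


The Lebesgue integral of a Riemann-integrable function agrees with the Riemann integral.
Antiderivative F(x) = (5/3)x^3 + (1/2)x^2 + 0x
F(5) = (5/3)*5^3 + (1/2)*5^2 + 0*5
     = (5/3)*125 + (1/2)*25 + 0*5
     = 208.333333 + 12.5 + 0
     = 220.833333
F(2) = 15.333333
Integral = F(5) - F(2) = 220.833333 - 15.333333 = 205.5


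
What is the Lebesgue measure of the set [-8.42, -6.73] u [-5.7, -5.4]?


For pairwise disjoint intervals, m(union) = sum of lengths.
= (-6.73 - -8.42) + (-5.4 - -5.7)
= 1.69 + 0.3
= 1.99


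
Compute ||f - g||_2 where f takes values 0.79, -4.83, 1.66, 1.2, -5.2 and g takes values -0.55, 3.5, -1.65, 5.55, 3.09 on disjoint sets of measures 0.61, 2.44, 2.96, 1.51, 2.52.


Step 1: Compute differences f_i - g_i:
  0.79 - -0.55 = 1.34
  -4.83 - 3.5 = -8.33
  1.66 - -1.65 = 3.31
  1.2 - 5.55 = -4.35
  -5.2 - 3.09 = -8.29
Step 2: Compute |diff|^2 * measure for each set:
  |1.34|^2 * 0.61 = 1.7956 * 0.61 = 1.095316
  |-8.33|^2 * 2.44 = 69.3889 * 2.44 = 169.308916
  |3.31|^2 * 2.96 = 10.9561 * 2.96 = 32.430056
  |-4.35|^2 * 1.51 = 18.9225 * 1.51 = 28.572975
  |-8.29|^2 * 2.52 = 68.7241 * 2.52 = 173.184732
Step 3: Sum = 404.591995
Step 4: ||f-g||_2 = (404.591995)^(1/2) = 20.114472


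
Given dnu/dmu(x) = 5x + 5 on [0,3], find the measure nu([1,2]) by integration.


nu(A) = integral_A (dnu/dmu) dmu = integral_1^2 (5x + 5) dx
Step 1: Antiderivative F(x) = (5/2)x^2 + 5x
Step 2: F(2) = (5/2)*2^2 + 5*2 = 10 + 10 = 20
Step 3: F(1) = (5/2)*1^2 + 5*1 = 2.5 + 5 = 7.5
Step 4: nu([1,2]) = F(2) - F(1) = 20 - 7.5 = 12.5


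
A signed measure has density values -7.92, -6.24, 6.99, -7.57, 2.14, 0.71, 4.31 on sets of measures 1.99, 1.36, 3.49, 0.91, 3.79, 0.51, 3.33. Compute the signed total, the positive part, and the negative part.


Step 1: Compute signed measure on each set:
  Set 1: -7.92 * 1.99 = -15.7608
  Set 2: -6.24 * 1.36 = -8.4864
  Set 3: 6.99 * 3.49 = 24.3951
  Set 4: -7.57 * 0.91 = -6.8887
  Set 5: 2.14 * 3.79 = 8.1106
  Set 6: 0.71 * 0.51 = 0.3621
  Set 7: 4.31 * 3.33 = 14.3523
Step 2: Total signed measure = (-15.7608) + (-8.4864) + (24.3951) + (-6.8887) + (8.1106) + (0.3621) + (14.3523)
     = 16.0842
Step 3: Positive part mu+(X) = sum of positive contributions = 47.2201
Step 4: Negative part mu-(X) = |sum of negative contributions| = 31.1359


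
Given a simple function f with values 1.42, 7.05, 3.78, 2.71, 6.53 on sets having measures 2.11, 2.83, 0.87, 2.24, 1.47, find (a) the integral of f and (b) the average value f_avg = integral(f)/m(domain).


Step 1: Integral = sum(value_i * measure_i)
= 1.42*2.11 + 7.05*2.83 + 3.78*0.87 + 2.71*2.24 + 6.53*1.47
= 2.9962 + 19.9515 + 3.2886 + 6.0704 + 9.5991
= 41.9058
Step 2: Total measure of domain = 2.11 + 2.83 + 0.87 + 2.24 + 1.47 = 9.52
Step 3: Average value = 41.9058 / 9.52 = 4.40187


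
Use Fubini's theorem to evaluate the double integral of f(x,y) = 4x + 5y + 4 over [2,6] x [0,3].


By Fubini, integrate in x first, then y.
Step 1: Fix y, integrate over x in [2,6]:
  integral(4x + 5y + 4, x=2..6)
  = 4*(6^2 - 2^2)/2 + (5y + 4)*(6 - 2)
  = 64 + (5y + 4)*4
  = 64 + 20y + 16
  = 80 + 20y
Step 2: Integrate over y in [0,3]:
  integral(80 + 20y, y=0..3)
  = 80*3 + 20*(3^2 - 0^2)/2
  = 240 + 90
  = 330


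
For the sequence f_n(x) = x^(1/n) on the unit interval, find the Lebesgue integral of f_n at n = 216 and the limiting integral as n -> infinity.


At n = 216: f_216(x) = x^(1/216).
Step 1: integral(x^(1/216), 0, 1) = [x^(1/216+1) / (1/216+1)] from 0 to 1
     = 1 / (1/216 + 1) = 1 / ((216+1)/216) = 216/(216+1)
     = 216/217 = 0.995392
Step 2: As n -> infinity, f_n(x) = x^(1/n) -> 1 for x in (0,1], and f_n is increasing in n.
By MCT, lim_n integral(f_n) = integral(lim_n f_n) = integral(1, 0, 1) = 1.
Step 3: Verify convergence: 216/217 = 0.995392 -> 1


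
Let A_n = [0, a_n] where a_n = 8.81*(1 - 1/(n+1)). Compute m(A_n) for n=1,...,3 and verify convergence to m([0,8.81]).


By continuity of measure from below: if A_n increases to A, then m(A_n) -> m(A).
Here A = [0, 8.81], so m(A) = 8.81
Step 1: a_1 = 8.81*(1 - 1/2) = 4.405, m(A_1) = 4.405
Step 2: a_2 = 8.81*(1 - 1/3) = 5.8733, m(A_2) = 5.8733
Step 3: a_3 = 8.81*(1 - 1/4) = 6.6075, m(A_3) = 6.6075
Limit: m(A_n) -> m([0,8.81]) = 8.81


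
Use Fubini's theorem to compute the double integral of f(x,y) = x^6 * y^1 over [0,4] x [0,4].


By Fubini's theorem, the double integral factors as a product of single integrals:
Step 1: integral_0^4 x^6 dx = [x^7/7] from 0 to 4
     = 4^7/7 = 2340.571429
Step 2: integral_0^4 y^1 dy = [y^2/2] from 0 to 4
     = 4^2/2 = 8
Step 3: Double integral = 2340.571429 * 8 = 18724.571429


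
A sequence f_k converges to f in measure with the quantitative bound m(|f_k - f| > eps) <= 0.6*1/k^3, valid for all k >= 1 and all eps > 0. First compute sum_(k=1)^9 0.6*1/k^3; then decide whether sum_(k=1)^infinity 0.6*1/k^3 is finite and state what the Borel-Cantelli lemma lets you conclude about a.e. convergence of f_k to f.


Step 1: List the terms 0.6*1/k^3 for k = 1 to 9:
  k=1: 0.6
  k=2: 0.075
  k=3: 0.022222
  k=4: 0.009375
  k=5: 0.0048
  k=6: 0.002778
  k=7: 0.001749
  k=8: 0.001172
  k=9: 8.230453e-04
Step 2: Partial sum = 0.6 + 0.075 + 0.022222 + 0.009375 + 0.0048 + 0.002778 + 0.001749 + 0.001172 + 8.230453e-04
     = 0.717919
Step 3: The full series sum_(k>=1) 0.6*1/k^3 converges (p-series with p = 3 > 1; a constant multiple of a convergent series converges).
Step 4: Fix eps > 0. Since sum_k m(|f_k - f| > eps) < infinity, the Borel-Cantelli lemma gives
        m(limsup_k {|f_k - f| > eps}) = 0, i.e. for a.e. x, |f_k(x) - f(x)| <= eps for all large k.
        Applying this with eps = 1/j for j = 1, 2, ... and intersecting the countably many full-measure sets,
        for a.e. x we get limsup_k |f_k(x) - f(x)| <= 1/j for every j, hence f_k -> f almost everywhere.
Conclusion: series converges; Borel-Cantelli yields f_k -> f a.e.


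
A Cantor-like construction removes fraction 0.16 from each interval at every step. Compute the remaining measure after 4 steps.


Step 1: At each step, fraction remaining = 1 - 0.16 = 0.84
Step 2: After 4 steps, measure = (0.84)^4
Step 3: Computing the power step by step:
  After step 1: 0.84
  After step 2: 0.7056
  After step 3: 0.592704
  After step 4: 0.497871
Result = 0.497871


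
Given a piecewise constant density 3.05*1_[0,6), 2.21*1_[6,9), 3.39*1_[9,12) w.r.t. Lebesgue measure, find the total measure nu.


Integrate each piece of the Radon-Nikodym derivative:
Step 1: integral_0^6 3.05 dx = 3.05*(6-0) = 3.05*6 = 18.3
Step 2: integral_6^9 2.21 dx = 2.21*(9-6) = 2.21*3 = 6.63
Step 3: integral_9^12 3.39 dx = 3.39*(12-9) = 3.39*3 = 10.17
Total: 18.3 + 6.63 + 10.17 = 35.1


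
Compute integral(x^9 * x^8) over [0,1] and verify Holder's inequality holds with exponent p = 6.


Step 1: Exact integral of f*g = integral(x^17, 0, 1) = 1/18
     = 0.055556
Step 2: Holder bound with p=6, q=1.2:
  ||f||_p = (integral x^54 dx)^(1/6) = (1/55)^(1/6) = 0.51279
  ||g||_q = (integral x^9.6 dx)^(1/1.2) = (1/10.6)^(1/1.2) = 0.139823
Step 3: Holder bound = ||f||_p * ||g||_q = 0.51279 * 0.139823 = 0.0717
Verification: 0.055556 <= 0.0717 (Holder holds)


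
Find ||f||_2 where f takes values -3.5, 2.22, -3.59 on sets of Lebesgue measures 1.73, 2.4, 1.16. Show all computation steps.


Step 1: Compute |f_i|^2 for each value:
  |-3.5|^2 = 12.25
  |2.22|^2 = 4.9284
  |-3.59|^2 = 12.8881
Step 2: Multiply by measures and sum:
  12.25 * 1.73 = 21.1925
  4.9284 * 2.4 = 11.82816
  12.8881 * 1.16 = 14.950196
Sum = 21.1925 + 11.82816 + 14.950196 = 47.970856
Step 3: Take the p-th root:
||f||_2 = (47.970856)^(1/2) = 6.9261


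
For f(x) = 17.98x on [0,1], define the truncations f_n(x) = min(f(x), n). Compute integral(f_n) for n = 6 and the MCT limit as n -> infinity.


f(x) = 17.98x on [0,1]; f_n(x) = min(17.98x, n). At n = 6:
Step 1: f(x) reaches 6 at x = 6/17.98 = 0.333704
Step 2: integral(f_6) = integral(17.98x, 0, 0.333704) + integral(6, 0.333704, 1)
       = 17.98*0.333704^2/2 + 6*(1 - 0.333704)
       = 1.001112 + 3.997775
       = 4.998888
Step 3: As n -> infinity, f_n increases to f, so by MCT integral(f_n) -> integral(f) = 17.98/2 = 8.99.
Convergence: integral(f_6) = 4.998888 -> 8.99 as n -> infinity


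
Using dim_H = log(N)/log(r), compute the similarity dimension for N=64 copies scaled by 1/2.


For a self-similar set with N copies scaled by 1/r:
dim_H = log(N)/log(r) = log(64)/log(2)
= 4.158883/0.693147
= 6


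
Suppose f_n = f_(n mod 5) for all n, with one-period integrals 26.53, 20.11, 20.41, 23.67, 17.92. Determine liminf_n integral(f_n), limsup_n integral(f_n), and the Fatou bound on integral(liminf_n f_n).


The sequence (integral(f_n)) is periodic with period 5, repeating the values 26.53, 20.11, 20.41, 23.67, 17.92 indefinitely.
Step 1: For a periodic sequence, every tail (a_m, a_(m+1), ...) contains all 5 period values infinitely often.
Step 2: Hence inf of every tail = min of the period values = min(26.53, 20.11, 20.41, 23.67, 17.92) = 17.92.
        liminf_n integral(f_n) = sup over m of (inf of tail from m) = 17.92.
Step 3: Similarly sup of every tail = max of the period values = 26.53.
        limsup_n integral(f_n) = 26.53.
Step 4: Fatou's lemma: integral(liminf_n f_n) <= liminf_n integral(f_n) = 17.92.
        So the integral of the pointwise liminf is at most 17.92.


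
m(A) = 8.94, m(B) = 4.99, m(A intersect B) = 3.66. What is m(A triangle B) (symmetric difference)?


m(A Delta B) = m(A) + m(B) - 2*m(A n B)
= 8.94 + 4.99 - 2*3.66
= 8.94 + 4.99 - 7.32
= 6.61


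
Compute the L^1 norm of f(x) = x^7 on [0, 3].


Step 1: ||f||_1 = (integral_0^3 |x^7|^1 dx)^(1/1)
     = (integral_0^3 x^7 dx)^(1/1)
Step 2: integral_0^3 x^7 dx = [x^8/(8)] from 0 to 3 = 3^8/8
     = 6561/8 = 820.125
Step 3: ||f||_1 = (820.125)^(1/1) = 820.125


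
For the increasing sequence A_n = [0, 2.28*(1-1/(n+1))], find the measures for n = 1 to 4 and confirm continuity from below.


By continuity of measure from below: if A_n increases to A, then m(A_n) -> m(A).
Here A = [0, 2.28], so m(A) = 2.28
Step 1: a_1 = 2.28*(1 - 1/2) = 1.14, m(A_1) = 1.14
Step 2: a_2 = 2.28*(1 - 1/3) = 1.52, m(A_2) = 1.52
Step 3: a_3 = 2.28*(1 - 1/4) = 1.71, m(A_3) = 1.71
Step 4: a_4 = 2.28*(1 - 1/5) = 1.824, m(A_4) = 1.824
Limit: m(A_n) -> m([0,2.28]) = 2.28
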